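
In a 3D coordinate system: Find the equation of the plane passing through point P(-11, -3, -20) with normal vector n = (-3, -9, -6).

The plane through P with normal n = (a, b, c) satisfies n·(r - P) = 0,
i.e. ax + by + cz = a·x₀ + b·y₀ + c·z₀.
d = (-3)·(-11) + (-9)·(-3) + (-6)·(-20)
  = 33 + 27 + 120
  = 180
Equation: -3x - 9y - 6z = 180

-3x - 9y - 6z = 180


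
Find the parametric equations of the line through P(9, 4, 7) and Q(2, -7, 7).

Direction vector d = Q - P = (2 - 9, -7 - 4, 7 - 7) = (-7, -11, 0)
Parametric form r = P + t·d:
x = 9 - 7t, y = 4 - 11t, z = 7

x = 9 - 7t, y = 4 - 11t, z = 7


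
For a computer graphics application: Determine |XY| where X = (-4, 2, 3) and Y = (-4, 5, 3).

d = √[(x₂-x₁)² + (y₂-y₁)² + (z₂-z₁)²]
  = √[0² + 3² + 0²]
  = √[0 + 9 + 0]
  = √9
  ≈ 3

3


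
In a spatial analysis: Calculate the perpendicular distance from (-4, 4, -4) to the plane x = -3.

distance = |a·x₀ + b·y₀ + c·z₀ - d| / √(a² + b² + c²)
  = |1·(-4) + 0·4 + 0·(-4) - (-3)| / √(1² + 0² + 0²)
  = |-4 + 0 + 0 + 3| / √(1 + 0 + 0)
  = |-1| / √1
  = 1 / 1
  ≈ 1

1


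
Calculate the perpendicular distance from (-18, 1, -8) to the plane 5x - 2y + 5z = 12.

distance = |a·x₀ + b·y₀ + c·z₀ - d| / √(a² + b² + c²)
  = |5·(-18) + (-2)·1 + 5·(-8) - 12| / √(5² + (-2)² + 5²)
  = |-90 - 2 - 40 - 12| / √(25 + 4 + 25)
  = |-144| / √54
  = 144 / 7.348
  ≈ 19.6

19.6


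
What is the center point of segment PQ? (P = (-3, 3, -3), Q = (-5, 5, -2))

M = ((x₁+x₂)/2, (y₁+y₂)/2, (z₁+z₂)/2)
  = ((-3 - 5)/2, (3 + 5)/2, (-3 - 2)/2)
  = (-8/2, 8/2, -5/2)
  = (-4, 4, -2.5)

(-4, 4, -2.5)


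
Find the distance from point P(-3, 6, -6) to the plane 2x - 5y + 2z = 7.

distance = |a·x₀ + b·y₀ + c·z₀ - d| / √(a² + b² + c²)
  = |2·(-3) + (-5)·6 + 2·(-6) - 7| / √(2² + (-5)² + 2²)
  = |-6 - 30 - 12 - 7| / √(4 + 25 + 4)
  = |-55| / √33
  = 55 / 5.745
  ≈ 9.574

9.574


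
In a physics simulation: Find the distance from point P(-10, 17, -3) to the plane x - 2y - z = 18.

distance = |a·x₀ + b·y₀ + c·z₀ - d| / √(a² + b² + c²)
  = |1·(-10) + (-2)·17 + (-1)·(-3) - 18| / √(1² + (-2)² + (-1)²)
  = |-10 - 34 + 3 - 18| / √(1 + 4 + 1)
  = |-59| / √6
  = 59 / 2.449
  ≈ 24.09

24.09


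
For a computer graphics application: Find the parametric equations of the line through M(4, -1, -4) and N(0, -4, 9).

Direction vector d = N - M = (0 - 4, -4 + 1, 9 + 4) = (-4, -3, 13)
Parametric form r = M + t·d:
x = 4 - 4t, y = -1 - 3t, z = -4 + 13t

x = 4 - 4t, y = -1 - 3t, z = -4 + 13t


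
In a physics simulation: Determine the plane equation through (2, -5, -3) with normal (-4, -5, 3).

The plane through P with normal n = (a, b, c) satisfies n·(r - P) = 0,
i.e. ax + by + cz = a·x₀ + b·y₀ + c·z₀.
d = (-4)·2 + (-5)·(-5) + 3·(-3)
  = -8 + 25 - 9
  = 8
Equation: -4x - 5y + 3z = 8

-4x - 5y + 3z = 8


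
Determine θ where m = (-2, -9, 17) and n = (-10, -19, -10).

m·n = (-2)·(-10) + (-9)·(-19) + 17·(-10) = 20 + 171 - 170 = 21
|m| = √((-2)² + (-9)² + 17²) = √374 ≈ 19.34
|n| = √((-10)² + (-19)² + (-10)²) = √561 ≈ 23.69
cos θ = (m·n)/(|m||n|) = 21/(19.34·23.69) ≈ 0.04585
θ = arccos(0.04585) ≈ 87.37°

87.37°


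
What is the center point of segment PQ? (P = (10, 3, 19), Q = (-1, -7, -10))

M = ((x₁+x₂)/2, (y₁+y₂)/2, (z₁+z₂)/2)
  = ((10 - 1)/2, (3 - 7)/2, (19 - 10)/2)
  = (9/2, -4/2, 9/2)
  = (4.5, -2, 4.5)

(4.5, -2, 4.5)


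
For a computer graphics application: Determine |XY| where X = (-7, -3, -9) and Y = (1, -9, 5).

d = √[(x₂-x₁)² + (y₂-y₁)² + (z₂-z₁)²]
  = √[8² + (-6)² + 14²]
  = √[64 + 36 + 196]
  = √296
  ≈ 17.2

17.2


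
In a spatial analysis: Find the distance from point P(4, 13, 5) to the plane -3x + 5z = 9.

distance = |a·x₀ + b·y₀ + c·z₀ - d| / √(a² + b² + c²)
  = |(-3)·4 + 0·13 + 5·5 - 9| / √((-3)² + 0² + 5²)
  = |-12 + 0 + 25 - 9| / √(9 + 0 + 25)
  = |4| / √34
  = 4 / 5.831
  ≈ 0.686

0.686


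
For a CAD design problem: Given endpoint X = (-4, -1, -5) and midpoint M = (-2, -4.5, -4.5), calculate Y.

Y = 2M - X
  = (2·(-2) - (-4), 2·(-4.5) - (-1), 2·(-4.5) - (-5))
  = (-4 + 4, -9 + 1, -9 + 5)
  = (0, -8, -4)

(0, -8, -4)


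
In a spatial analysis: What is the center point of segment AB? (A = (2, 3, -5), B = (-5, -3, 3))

M = ((x₁+x₂)/2, (y₁+y₂)/2, (z₁+z₂)/2)
  = ((2 - 5)/2, (3 - 3)/2, (-5 + 3)/2)
  = (-3/2, 0/2, -2/2)
  = (-1.5, 0, -1)

(-1.5, 0, -1)


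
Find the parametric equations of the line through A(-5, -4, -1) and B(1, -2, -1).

Direction vector d = B - A = (1 + 5, -2 + 4, -1 + 1) = (6, 2, 0)
Parametric form r = A + t·d:
x = -5 + 6t, y = -4 + 2t, z = -1

x = -5 + 6t, y = -4 + 2t, z = -1


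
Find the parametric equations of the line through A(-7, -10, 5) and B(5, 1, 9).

Direction vector d = B - A = (5 + 7, 1 + 10, 9 - 5) = (12, 11, 4)
Parametric form r = A + t·d:
x = -7 + 12t, y = -10 + 11t, z = 5 + 4t

x = -7 + 12t, y = -10 + 11t, z = 5 + 4t


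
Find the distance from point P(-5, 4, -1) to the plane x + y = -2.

distance = |a·x₀ + b·y₀ + c·z₀ - d| / √(a² + b² + c²)
  = |1·(-5) + 1·4 + 0·(-1) - (-2)| / √(1² + 1² + 0²)
  = |-5 + 4 + 0 + 2| / √(1 + 1 + 0)
  = |1| / √2
  = 1 / 1.414
  ≈ 0.7071

0.7071


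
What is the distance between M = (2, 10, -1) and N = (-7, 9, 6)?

d = √[(x₂-x₁)² + (y₂-y₁)² + (z₂-z₁)²]
  = √[(-9)² + (-1)² + 7²]
  = √[81 + 1 + 49]
  = √131
  ≈ 11.45

11.45


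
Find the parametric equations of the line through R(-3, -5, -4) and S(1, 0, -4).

Direction vector d = S - R = (1 + 3, 0 + 5, -4 + 4) = (4, 5, 0)
Parametric form r = R + t·d:
x = -3 + 4t, y = -5 + 5t, z = -4

x = -3 + 4t, y = -5 + 5t, z = -4


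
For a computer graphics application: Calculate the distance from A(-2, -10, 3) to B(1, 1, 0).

d = √[(x₂-x₁)² + (y₂-y₁)² + (z₂-z₁)²]
  = √[3² + 11² + (-3)²]
  = √[9 + 121 + 9]
  = √139
  ≈ 11.79

11.79


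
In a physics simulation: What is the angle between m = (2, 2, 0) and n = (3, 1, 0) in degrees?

m·n = 2·3 + 2·1 + 0·0 = 6 + 2 + 0 = 8
|m| = √(2² + 2² + 0²) = √8 ≈ 2.828
|n| = √(3² + 1² + 0²) = √10 ≈ 3.162
cos θ = (m·n)/(|m||n|) = 8/(2.828·3.162) ≈ 0.8944
θ = arccos(0.8944) ≈ 26.57°

26.57°


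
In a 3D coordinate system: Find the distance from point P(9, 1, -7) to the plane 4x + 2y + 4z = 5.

distance = |a·x₀ + b·y₀ + c·z₀ - d| / √(a² + b² + c²)
  = |4·9 + 2·1 + 4·(-7) - 5| / √(4² + 2² + 4²)
  = |36 + 2 - 28 - 5| / √(16 + 4 + 16)
  = |5| / √36
  = 5 / 6
  ≈ 0.8333

0.8333


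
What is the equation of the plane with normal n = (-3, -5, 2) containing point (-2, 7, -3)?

The plane through P with normal n = (a, b, c) satisfies n·(r - P) = 0,
i.e. ax + by + cz = a·x₀ + b·y₀ + c·z₀.
d = (-3)·(-2) + (-5)·7 + 2·(-3)
  = 6 - 35 - 6
  = -35
Equation: -3x - 5y + 2z = -35

-3x - 5y + 2z = -35


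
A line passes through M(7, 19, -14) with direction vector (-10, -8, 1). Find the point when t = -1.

P(t) = M + t·d
  = (7 + (-10)·(-1), 19 + (-8)·(-1), -14 + 1·(-1))
  = (7 + 10, 19 + 8, -14 - 1)
  = (17, 27, -15)

(17, 27, -15)


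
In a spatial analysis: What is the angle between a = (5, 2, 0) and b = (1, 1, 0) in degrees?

a·b = 5·1 + 2·1 + 0·0 = 5 + 2 + 0 = 7
|a| = √(5² + 2² + 0²) = √29 ≈ 5.385
|b| = √(1² + 1² + 0²) = √2 ≈ 1.414
cos θ = (a·b)/(|a||b|) = 7/(5.385·1.414) ≈ 0.9191
θ = arccos(0.9191) ≈ 23.2°

23.2°


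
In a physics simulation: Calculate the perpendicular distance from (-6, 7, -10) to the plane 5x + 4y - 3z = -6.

distance = |a·x₀ + b·y₀ + c·z₀ - d| / √(a² + b² + c²)
  = |5·(-6) + 4·7 + (-3)·(-10) - (-6)| / √(5² + 4² + (-3)²)
  = |-30 + 28 + 30 + 6| / √(25 + 16 + 9)
  = |34| / √50
  = 34 / 7.071
  ≈ 4.808

4.808


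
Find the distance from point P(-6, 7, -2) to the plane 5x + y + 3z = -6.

distance = |a·x₀ + b·y₀ + c·z₀ - d| / √(a² + b² + c²)
  = |5·(-6) + 1·7 + 3·(-2) - (-6)| / √(5² + 1² + 3²)
  = |-30 + 7 - 6 + 6| / √(25 + 1 + 9)
  = |-23| / √35
  = 23 / 5.916
  ≈ 3.888

3.888


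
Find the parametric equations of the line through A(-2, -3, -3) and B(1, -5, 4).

Direction vector d = B - A = (1 + 2, -5 + 3, 4 + 3) = (3, -2, 7)
Parametric form r = A + t·d:
x = -2 + 3t, y = -3 - 2t, z = -3 + 7t

x = -2 + 3t, y = -3 - 2t, z = -3 + 7t


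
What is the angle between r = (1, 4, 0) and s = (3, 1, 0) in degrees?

r·s = 1·3 + 4·1 + 0·0 = 3 + 4 + 0 = 7
|r| = √(1² + 4² + 0²) = √17 ≈ 4.123
|s| = √(3² + 1² + 0²) = √10 ≈ 3.162
cos θ = (r·s)/(|r||s|) = 7/(4.123·3.162) ≈ 0.5369
θ = arccos(0.5369) ≈ 57.53°

57.53°


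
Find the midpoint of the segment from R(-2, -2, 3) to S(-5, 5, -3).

M = ((x₁+x₂)/2, (y₁+y₂)/2, (z₁+z₂)/2)
  = ((-2 - 5)/2, (-2 + 5)/2, (3 - 3)/2)
  = (-7/2, 3/2, 0/2)
  = (-3.5, 1.5, 0)

(-3.5, 1.5, 0)


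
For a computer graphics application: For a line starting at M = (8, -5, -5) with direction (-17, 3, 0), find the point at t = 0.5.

P(t) = M + t·d
  = (8 + (-17)·0.5, -5 + 3·0.5, -5 + 0·0.5)
  = (8 - 8.5, -5 + 1.5, -5 + 0)
  = (-0.5, -3.5, -5)

(-0.5, -3.5, -5)


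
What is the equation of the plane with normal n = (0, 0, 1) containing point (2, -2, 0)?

The plane through P with normal n = (a, b, c) satisfies n·(r - P) = 0,
i.e. ax + by + cz = a·x₀ + b·y₀ + c·z₀.
d = 0·2 + 0·(-2) + 1·0
  = 0 + 0 + 0
  = 0
Equation: z = 0

z = 0


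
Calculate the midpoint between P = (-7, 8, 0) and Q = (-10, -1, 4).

M = ((x₁+x₂)/2, (y₁+y₂)/2, (z₁+z₂)/2)
  = ((-7 - 10)/2, (8 - 1)/2, (0 + 4)/2)
  = (-17/2, 7/2, 4/2)
  = (-8.5, 3.5, 2)

(-8.5, 3.5, 2)


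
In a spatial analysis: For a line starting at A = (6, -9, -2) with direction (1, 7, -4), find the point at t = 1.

P(t) = A + t·d
  = (6 + 1·1, -9 + 7·1, -2 + (-4)·1)
  = (6 + 1, -9 + 7, -2 - 4)
  = (7, -2, -6)

(7, -2, -6)


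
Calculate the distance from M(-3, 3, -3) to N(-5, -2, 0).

d = √[(x₂-x₁)² + (y₂-y₁)² + (z₂-z₁)²]
  = √[(-2)² + (-5)² + 3²]
  = √[4 + 25 + 9]
  = √38
  ≈ 6.164

6.164


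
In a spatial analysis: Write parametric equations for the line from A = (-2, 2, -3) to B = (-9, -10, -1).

Direction vector d = B - A = (-9 + 2, -10 - 2, -1 + 3) = (-7, -12, 2)
Parametric form r = A + t·d:
x = -2 - 7t, y = 2 - 12t, z = -3 + 2t

x = -2 - 7t, y = 2 - 12t, z = -3 + 2t


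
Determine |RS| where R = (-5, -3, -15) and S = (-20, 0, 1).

d = √[(x₂-x₁)² + (y₂-y₁)² + (z₂-z₁)²]
  = √[(-15)² + 3² + 16²]
  = √[225 + 9 + 256]
  = √490
  ≈ 22.14

22.14


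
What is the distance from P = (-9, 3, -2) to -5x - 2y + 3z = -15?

distance = |a·x₀ + b·y₀ + c·z₀ - d| / √(a² + b² + c²)
  = |(-5)·(-9) + (-2)·3 + 3·(-2) - (-15)| / √((-5)² + (-2)² + 3²)
  = |45 - 6 - 6 + 15| / √(25 + 4 + 9)
  = |48| / √38
  = 48 / 6.164
  ≈ 7.787

7.787


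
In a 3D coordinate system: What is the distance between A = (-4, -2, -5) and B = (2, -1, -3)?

d = √[(x₂-x₁)² + (y₂-y₁)² + (z₂-z₁)²]
  = √[6² + 1² + 2²]
  = √[36 + 1 + 4]
  = √41
  ≈ 6.403

6.403


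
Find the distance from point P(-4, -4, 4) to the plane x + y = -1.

distance = |a·x₀ + b·y₀ + c·z₀ - d| / √(a² + b² + c²)
  = |1·(-4) + 1·(-4) + 0·4 - (-1)| / √(1² + 1² + 0²)
  = |-4 - 4 + 0 + 1| / √(1 + 1 + 0)
  = |-7| / √2
  = 7 / 1.414
  ≈ 4.95

4.95


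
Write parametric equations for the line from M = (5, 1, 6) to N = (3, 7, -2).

Direction vector d = N - M = (3 - 5, 7 - 1, -2 - 6) = (-2, 6, -8)
Parametric form r = M + t·d:
x = 5 - 2t, y = 1 + 6t, z = 6 - 8t

x = 5 - 2t, y = 1 + 6t, z = 6 - 8t


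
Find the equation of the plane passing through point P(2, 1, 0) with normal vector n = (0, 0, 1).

The plane through P with normal n = (a, b, c) satisfies n·(r - P) = 0,
i.e. ax + by + cz = a·x₀ + b·y₀ + c·z₀.
d = 0·2 + 0·1 + 1·0
  = 0 + 0 + 0
  = 0
Equation: z = 0

z = 0


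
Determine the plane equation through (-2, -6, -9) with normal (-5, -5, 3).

The plane through P with normal n = (a, b, c) satisfies n·(r - P) = 0,
i.e. ax + by + cz = a·x₀ + b·y₀ + c·z₀.
d = (-5)·(-2) + (-5)·(-6) + 3·(-9)
  = 10 + 30 - 27
  = 13
Equation: -5x - 5y + 3z = 13

-5x - 5y + 3z = 13


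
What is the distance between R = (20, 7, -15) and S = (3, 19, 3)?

d = √[(x₂-x₁)² + (y₂-y₁)² + (z₂-z₁)²]
  = √[(-17)² + 12² + 18²]
  = √[289 + 144 + 324]
  = √757
  ≈ 27.51

27.51


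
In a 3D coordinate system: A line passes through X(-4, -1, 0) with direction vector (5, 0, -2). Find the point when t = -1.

P(t) = X + t·d
  = (-4 + 5·(-1), -1 + 0·(-1), 0 + (-2)·(-1))
  = (-4 - 5, -1 + 0, 0 + 2)
  = (-9, -1, 2)

(-9, -1, 2)


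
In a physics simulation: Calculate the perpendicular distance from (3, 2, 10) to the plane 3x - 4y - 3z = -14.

distance = |a·x₀ + b·y₀ + c·z₀ - d| / √(a² + b² + c²)
  = |3·3 + (-4)·2 + (-3)·10 - (-14)| / √(3² + (-4)² + (-3)²)
  = |9 - 8 - 30 + 14| / √(9 + 16 + 9)
  = |-15| / √34
  = 15 / 5.831
  ≈ 2.572

2.572


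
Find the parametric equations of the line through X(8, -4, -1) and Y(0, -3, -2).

Direction vector d = Y - X = (0 - 8, -3 + 4, -2 + 1) = (-8, 1, -1)
Parametric form r = X + t·d:
x = 8 - 8t, y = -4 + t, z = -1 - t

x = 8 - 8t, y = -4 + t, z = -1 - t


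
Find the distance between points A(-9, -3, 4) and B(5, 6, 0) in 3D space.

d = √[(x₂-x₁)² + (y₂-y₁)² + (z₂-z₁)²]
  = √[14² + 9² + (-4)²]
  = √[196 + 81 + 16]
  = √293
  ≈ 17.12

17.12


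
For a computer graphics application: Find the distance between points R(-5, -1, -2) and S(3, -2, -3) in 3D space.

d = √[(x₂-x₁)² + (y₂-y₁)² + (z₂-z₁)²]
  = √[8² + (-1)² + (-1)²]
  = √[64 + 1 + 1]
  = √66
  ≈ 8.124

8.124


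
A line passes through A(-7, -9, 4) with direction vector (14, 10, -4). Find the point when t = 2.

P(t) = A + t·d
  = (-7 + 14·2, -9 + 10·2, 4 + (-4)·2)
  = (-7 + 28, -9 + 20, 4 - 8)
  = (21, 11, -4)

(21, 11, -4)


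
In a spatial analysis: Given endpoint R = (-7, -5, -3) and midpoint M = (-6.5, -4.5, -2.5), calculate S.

S = 2M - R
  = (2·(-6.5) - (-7), 2·(-4.5) - (-5), 2·(-2.5) - (-3))
  = (-13 + 7, -9 + 5, -5 + 3)
  = (-6, -4, -2)

(-6, -4, -2)


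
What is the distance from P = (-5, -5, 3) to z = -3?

distance = |a·x₀ + b·y₀ + c·z₀ - d| / √(a² + b² + c²)
  = |0·(-5) + 0·(-5) + 1·3 - (-3)| / √(0² + 0² + 1²)
  = |0 + 0 + 3 + 3| / √(0 + 0 + 1)
  = |6| / √1
  = 6 / 1
  ≈ 6

6


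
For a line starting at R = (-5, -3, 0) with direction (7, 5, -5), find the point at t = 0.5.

P(t) = R + t·d
  = (-5 + 7·0.5, -3 + 5·0.5, 0 + (-5)·0.5)
  = (-5 + 3.5, -3 + 2.5, 0 - 2.5)
  = (-1.5, -0.5, -2.5)

(-1.5, -0.5, -2.5)


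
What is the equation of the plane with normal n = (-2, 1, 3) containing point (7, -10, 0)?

The plane through P with normal n = (a, b, c) satisfies n·(r - P) = 0,
i.e. ax + by + cz = a·x₀ + b·y₀ + c·z₀.
d = (-2)·7 + 1·(-10) + 3·0
  = -14 - 10 + 0
  = -24
Equation: -2x + y + 3z = -24

-2x + y + 3z = -24


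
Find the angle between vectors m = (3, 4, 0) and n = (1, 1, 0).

m·n = 3·1 + 4·1 + 0·0 = 3 + 4 + 0 = 7
|m| = √(3² + 4² + 0²) = √25 ≈ 5
|n| = √(1² + 1² + 0²) = √2 ≈ 1.414
cos θ = (m·n)/(|m||n|) = 7/(5·1.414) ≈ 0.9899
θ = arccos(0.9899) ≈ 8.13°

8.13°


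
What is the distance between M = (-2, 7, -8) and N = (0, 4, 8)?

d = √[(x₂-x₁)² + (y₂-y₁)² + (z₂-z₁)²]
  = √[2² + (-3)² + 16²]
  = √[4 + 9 + 256]
  = √269
  ≈ 16.4

16.4


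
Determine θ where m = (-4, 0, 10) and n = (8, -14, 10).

m·n = (-4)·8 + 0·(-14) + 10·10 = -32 + 0 + 100 = 68
|m| = √((-4)² + 0² + 10²) = √116 ≈ 10.77
|n| = √(8² + (-14)² + 10²) = √360 ≈ 18.97
cos θ = (m·n)/(|m||n|) = 68/(10.77·18.97) ≈ 0.3328
θ = arccos(0.3328) ≈ 70.56°

70.56°


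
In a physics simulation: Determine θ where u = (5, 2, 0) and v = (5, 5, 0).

u·v = 5·5 + 2·5 + 0·0 = 25 + 10 + 0 = 35
|u| = √(5² + 2² + 0²) = √29 ≈ 5.385
|v| = √(5² + 5² + 0²) = √50 ≈ 7.071
cos θ = (u·v)/(|u||v|) = 35/(5.385·7.071) ≈ 0.9191
θ = arccos(0.9191) ≈ 23.2°

23.2°


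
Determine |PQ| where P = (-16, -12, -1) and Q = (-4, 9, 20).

d = √[(x₂-x₁)² + (y₂-y₁)² + (z₂-z₁)²]
  = √[12² + 21² + 21²]
  = √[144 + 441 + 441]
  = √1026
  ≈ 32.03

32.03


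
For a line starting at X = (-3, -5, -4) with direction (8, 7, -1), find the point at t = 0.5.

P(t) = X + t·d
  = (-3 + 8·0.5, -5 + 7·0.5, -4 + (-1)·0.5)
  = (-3 + 4, -5 + 3.5, -4 - 0.5)
  = (1, -1.5, -4.5)

(1, -1.5, -4.5)


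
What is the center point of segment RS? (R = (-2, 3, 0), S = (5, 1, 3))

M = ((x₁+x₂)/2, (y₁+y₂)/2, (z₁+z₂)/2)
  = ((-2 + 5)/2, (3 + 1)/2, (0 + 3)/2)
  = (3/2, 4/2, 3/2)
  = (1.5, 2, 1.5)

(1.5, 2, 1.5)


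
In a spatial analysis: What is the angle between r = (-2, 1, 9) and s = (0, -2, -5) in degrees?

r·s = (-2)·0 + 1·(-2) + 9·(-5) = 0 - 2 - 45 = -47
|r| = √((-2)² + 1² + 9²) = √86 ≈ 9.274
|s| = √(0² + (-2)² + (-5)²) = √29 ≈ 5.385
cos θ = (r·s)/(|r||s|) = -47/(9.274·5.385) ≈ -0.9411
θ = arccos(-0.9411) ≈ 160.2°

160.2°


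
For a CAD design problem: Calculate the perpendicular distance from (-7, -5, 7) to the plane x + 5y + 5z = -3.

distance = |a·x₀ + b·y₀ + c·z₀ - d| / √(a² + b² + c²)
  = |1·(-7) + 5·(-5) + 5·7 - (-3)| / √(1² + 5² + 5²)
  = |-7 - 25 + 35 + 3| / √(1 + 25 + 25)
  = |6| / √51
  = 6 / 7.141
  ≈ 0.8402

0.8402


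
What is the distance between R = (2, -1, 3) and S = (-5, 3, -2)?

d = √[(x₂-x₁)² + (y₂-y₁)² + (z₂-z₁)²]
  = √[(-7)² + 4² + (-5)²]
  = √[49 + 16 + 25]
  = √90
  ≈ 9.487

9.487


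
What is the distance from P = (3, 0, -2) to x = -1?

distance = |a·x₀ + b·y₀ + c·z₀ - d| / √(a² + b² + c²)
  = |1·3 + 0·0 + 0·(-2) - (-1)| / √(1² + 0² + 0²)
  = |3 + 0 + 0 + 1| / √(1 + 0 + 0)
  = |4| / √1
  = 4 / 1
  ≈ 4

4


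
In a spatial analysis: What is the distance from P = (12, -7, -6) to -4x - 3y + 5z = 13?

distance = |a·x₀ + b·y₀ + c·z₀ - d| / √(a² + b² + c²)
  = |(-4)·12 + (-3)·(-7) + 5·(-6) - 13| / √((-4)² + (-3)² + 5²)
  = |-48 + 21 - 30 - 13| / √(16 + 9 + 25)
  = |-70| / √50
  = 70 / 7.071
  ≈ 9.899

9.899


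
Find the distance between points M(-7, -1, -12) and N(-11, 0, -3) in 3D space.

d = √[(x₂-x₁)² + (y₂-y₁)² + (z₂-z₁)²]
  = √[(-4)² + 1² + 9²]
  = √[16 + 1 + 81]
  = √98
  ≈ 9.899

9.899


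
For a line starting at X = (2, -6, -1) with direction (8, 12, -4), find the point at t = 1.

P(t) = X + t·d
  = (2 + 8·1, -6 + 12·1, -1 + (-4)·1)
  = (2 + 8, -6 + 12, -1 - 4)
  = (10, 6, -5)

(10, 6, -5)


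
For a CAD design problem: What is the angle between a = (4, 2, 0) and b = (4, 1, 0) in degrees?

a·b = 4·4 + 2·1 + 0·0 = 16 + 2 + 0 = 18
|a| = √(4² + 2² + 0²) = √20 ≈ 4.472
|b| = √(4² + 1² + 0²) = √17 ≈ 4.123
cos θ = (a·b)/(|a||b|) = 18/(4.472·4.123) ≈ 0.9762
θ = arccos(0.9762) ≈ 12.53°

12.53°


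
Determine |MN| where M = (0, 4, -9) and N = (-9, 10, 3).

d = √[(x₂-x₁)² + (y₂-y₁)² + (z₂-z₁)²]
  = √[(-9)² + 6² + 12²]
  = √[81 + 36 + 144]
  = √261
  ≈ 16.16

16.16


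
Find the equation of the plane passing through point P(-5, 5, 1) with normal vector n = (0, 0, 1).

The plane through P with normal n = (a, b, c) satisfies n·(r - P) = 0,
i.e. ax + by + cz = a·x₀ + b·y₀ + c·z₀.
d = 0·(-5) + 0·5 + 1·1
  = 0 + 0 + 1
  = 1
Equation: z = 1

z = 1


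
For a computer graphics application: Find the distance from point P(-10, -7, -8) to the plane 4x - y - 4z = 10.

distance = |a·x₀ + b·y₀ + c·z₀ - d| / √(a² + b² + c²)
  = |4·(-10) + (-1)·(-7) + (-4)·(-8) - 10| / √(4² + (-1)² + (-4)²)
  = |-40 + 7 + 32 - 10| / √(16 + 1 + 16)
  = |-11| / √33
  = 11 / 5.745
  ≈ 1.915

1.915


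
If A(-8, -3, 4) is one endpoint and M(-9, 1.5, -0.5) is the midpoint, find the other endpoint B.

B = 2M - A
  = (2·(-9) - (-8), 2·1.5 - (-3), 2·(-0.5) - 4)
  = (-18 + 8, 3 + 3, -1 - 4)
  = (-10, 6, -5)

(-10, 6, -5)


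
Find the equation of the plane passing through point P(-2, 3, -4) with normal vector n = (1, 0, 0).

The plane through P with normal n = (a, b, c) satisfies n·(r - P) = 0,
i.e. ax + by + cz = a·x₀ + b·y₀ + c·z₀.
d = 1·(-2) + 0·3 + 0·(-4)
  = -2 + 0 + 0
  = -2
Equation: x = -2

x = -2


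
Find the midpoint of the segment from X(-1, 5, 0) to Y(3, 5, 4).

M = ((x₁+x₂)/2, (y₁+y₂)/2, (z₁+z₂)/2)
  = ((-1 + 3)/2, (5 + 5)/2, (0 + 4)/2)
  = (2/2, 10/2, 4/2)
  = (1, 5, 2)

(1, 5, 2)


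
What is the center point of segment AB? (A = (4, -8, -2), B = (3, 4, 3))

M = ((x₁+x₂)/2, (y₁+y₂)/2, (z₁+z₂)/2)
  = ((4 + 3)/2, (-8 + 4)/2, (-2 + 3)/2)
  = (7/2, -4/2, 1/2)
  = (3.5, -2, 0.5)

(3.5, -2, 0.5)


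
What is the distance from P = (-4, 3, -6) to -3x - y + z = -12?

distance = |a·x₀ + b·y₀ + c·z₀ - d| / √(a² + b² + c²)
  = |(-3)·(-4) + (-1)·3 + 1·(-6) - (-12)| / √((-3)² + (-1)² + 1²)
  = |12 - 3 - 6 + 12| / √(9 + 1 + 1)
  = |15| / √11
  = 15 / 3.317
  ≈ 4.523

4.523


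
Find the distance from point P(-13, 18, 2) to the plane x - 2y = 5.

distance = |a·x₀ + b·y₀ + c·z₀ - d| / √(a² + b² + c²)
  = |1·(-13) + (-2)·18 + 0·2 - 5| / √(1² + (-2)² + 0²)
  = |-13 - 36 + 0 - 5| / √(1 + 4 + 0)
  = |-54| / √5
  = 54 / 2.236
  ≈ 24.15

24.15


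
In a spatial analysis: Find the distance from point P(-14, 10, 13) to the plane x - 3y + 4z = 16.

distance = |a·x₀ + b·y₀ + c·z₀ - d| / √(a² + b² + c²)
  = |1·(-14) + (-3)·10 + 4·13 - 16| / √(1² + (-3)² + 4²)
  = |-14 - 30 + 52 - 16| / √(1 + 9 + 16)
  = |-8| / √26
  = 8 / 5.099
  ≈ 1.569

1.569


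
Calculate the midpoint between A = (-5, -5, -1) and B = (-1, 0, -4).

M = ((x₁+x₂)/2, (y₁+y₂)/2, (z₁+z₂)/2)
  = ((-5 - 1)/2, (-5 + 0)/2, (-1 - 4)/2)
  = (-6/2, -5/2, -5/2)
  = (-3, -2.5, -2.5)

(-3, -2.5, -2.5)


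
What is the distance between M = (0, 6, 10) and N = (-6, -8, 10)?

d = √[(x₂-x₁)² + (y₂-y₁)² + (z₂-z₁)²]
  = √[(-6)² + (-14)² + 0²]
  = √[36 + 196 + 0]
  = √232
  ≈ 15.23

15.23


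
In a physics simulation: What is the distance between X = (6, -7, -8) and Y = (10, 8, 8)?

d = √[(x₂-x₁)² + (y₂-y₁)² + (z₂-z₁)²]
  = √[4² + 15² + 16²]
  = √[16 + 225 + 256]
  = √497
  ≈ 22.29

22.29


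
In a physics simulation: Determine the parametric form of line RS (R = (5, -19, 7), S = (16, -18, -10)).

Direction vector d = S - R = (16 - 5, -18 + 19, -10 - 7) = (11, 1, -17)
Parametric form r = R + t·d:
x = 5 + 11t, y = -19 + t, z = 7 - 17t

x = 5 + 11t, y = -19 + t, z = 7 - 17t


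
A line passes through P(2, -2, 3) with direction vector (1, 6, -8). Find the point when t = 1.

P(t) = P + t·d
  = (2 + 1·1, -2 + 6·1, 3 + (-8)·1)
  = (2 + 1, -2 + 6, 3 - 8)
  = (3, 4, -5)

(3, 4, -5)


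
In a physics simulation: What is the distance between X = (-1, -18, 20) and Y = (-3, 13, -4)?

d = √[(x₂-x₁)² + (y₂-y₁)² + (z₂-z₁)²]
  = √[(-2)² + 31² + (-24)²]
  = √[4 + 961 + 576]
  = √1541
  ≈ 39.26

39.26


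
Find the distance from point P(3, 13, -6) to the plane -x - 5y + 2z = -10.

distance = |a·x₀ + b·y₀ + c·z₀ - d| / √(a² + b² + c²)
  = |(-1)·3 + (-5)·13 + 2·(-6) - (-10)| / √((-1)² + (-5)² + 2²)
  = |-3 - 65 - 12 + 10| / √(1 + 25 + 4)
  = |-70| / √30
  = 70 / 5.477
  ≈ 12.78

12.78


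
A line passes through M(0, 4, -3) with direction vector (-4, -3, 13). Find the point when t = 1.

P(t) = M + t·d
  = (0 + (-4)·1, 4 + (-3)·1, -3 + 13·1)
  = (0 - 4, 4 - 3, -3 + 13)
  = (-4, 1, 10)

(-4, 1, 10)


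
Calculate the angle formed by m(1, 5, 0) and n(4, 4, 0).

m·n = 1·4 + 5·4 + 0·0 = 4 + 20 + 0 = 24
|m| = √(1² + 5² + 0²) = √26 ≈ 5.099
|n| = √(4² + 4² + 0²) = √32 ≈ 5.657
cos θ = (m·n)/(|m||n|) = 24/(5.099·5.657) ≈ 0.8321
θ = arccos(0.8321) ≈ 33.69°

33.69°


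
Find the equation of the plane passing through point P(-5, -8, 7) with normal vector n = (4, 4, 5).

The plane through P with normal n = (a, b, c) satisfies n·(r - P) = 0,
i.e. ax + by + cz = a·x₀ + b·y₀ + c·z₀.
d = 4·(-5) + 4·(-8) + 5·7
  = -20 - 32 + 35
  = -17
Equation: 4x + 4y + 5z = -17

4x + 4y + 5z = -17


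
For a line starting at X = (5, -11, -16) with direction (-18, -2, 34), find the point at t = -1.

P(t) = X + t·d
  = (5 + (-18)·(-1), -11 + (-2)·(-1), -16 + 34·(-1))
  = (5 + 18, -11 + 2, -16 - 34)
  = (23, -9, -50)

(23, -9, -50)


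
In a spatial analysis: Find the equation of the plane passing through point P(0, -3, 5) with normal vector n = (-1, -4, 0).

The plane through P with normal n = (a, b, c) satisfies n·(r - P) = 0,
i.e. ax + by + cz = a·x₀ + b·y₀ + c·z₀.
d = (-1)·0 + (-4)·(-3) + 0·5
  = 0 + 12 + 0
  = 12
Equation: -x - 4y = 12

-x - 4y = 12


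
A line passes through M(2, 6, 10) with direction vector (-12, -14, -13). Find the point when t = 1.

P(t) = M + t·d
  = (2 + (-12)·1, 6 + (-14)·1, 10 + (-13)·1)
  = (2 - 12, 6 - 14, 10 - 13)
  = (-10, -8, -3)

(-10, -8, -3)


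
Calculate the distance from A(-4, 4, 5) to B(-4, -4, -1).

d = √[(x₂-x₁)² + (y₂-y₁)² + (z₂-z₁)²]
  = √[0² + (-8)² + (-6)²]
  = √[0 + 64 + 36]
  = √100
  ≈ 10

10


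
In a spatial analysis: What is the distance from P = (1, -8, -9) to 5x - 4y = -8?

distance = |a·x₀ + b·y₀ + c·z₀ - d| / √(a² + b² + c²)
  = |5·1 + (-4)·(-8) + 0·(-9) - (-8)| / √(5² + (-4)² + 0²)
  = |5 + 32 + 0 + 8| / √(25 + 16 + 0)
  = |45| / √41
  = 45 / 6.403
  ≈ 7.028

7.028


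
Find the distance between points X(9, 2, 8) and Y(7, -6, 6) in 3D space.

d = √[(x₂-x₁)² + (y₂-y₁)² + (z₂-z₁)²]
  = √[(-2)² + (-8)² + (-2)²]
  = √[4 + 64 + 4]
  = √72
  ≈ 8.485

8.485


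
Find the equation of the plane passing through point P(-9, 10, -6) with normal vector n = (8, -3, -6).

The plane through P with normal n = (a, b, c) satisfies n·(r - P) = 0,
i.e. ax + by + cz = a·x₀ + b·y₀ + c·z₀.
d = 8·(-9) + (-3)·10 + (-6)·(-6)
  = -72 - 30 + 36
  = -66
Equation: 8x - 3y - 6z = -66

8x - 3y - 6z = -66


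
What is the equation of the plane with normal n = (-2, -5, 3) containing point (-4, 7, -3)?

The plane through P with normal n = (a, b, c) satisfies n·(r - P) = 0,
i.e. ax + by + cz = a·x₀ + b·y₀ + c·z₀.
d = (-2)·(-4) + (-5)·7 + 3·(-3)
  = 8 - 35 - 9
  = -36
Equation: -2x - 5y + 3z = -36

-2x - 5y + 3z = -36


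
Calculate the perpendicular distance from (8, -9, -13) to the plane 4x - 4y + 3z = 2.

distance = |a·x₀ + b·y₀ + c·z₀ - d| / √(a² + b² + c²)
  = |4·8 + (-4)·(-9) + 3·(-13) - 2| / √(4² + (-4)² + 3²)
  = |32 + 36 - 39 - 2| / √(16 + 16 + 9)
  = |27| / √41
  = 27 / 6.403
  ≈ 4.217

4.217


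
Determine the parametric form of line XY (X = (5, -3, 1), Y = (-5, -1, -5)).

Direction vector d = Y - X = (-5 - 5, -1 + 3, -5 - 1) = (-10, 2, -6)
Parametric form r = X + t·d:
x = 5 - 10t, y = -3 + 2t, z = 1 - 6t

x = 5 - 10t, y = -3 + 2t, z = 1 - 6t


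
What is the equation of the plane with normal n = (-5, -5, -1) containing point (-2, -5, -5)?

The plane through P with normal n = (a, b, c) satisfies n·(r - P) = 0,
i.e. ax + by + cz = a·x₀ + b·y₀ + c·z₀.
d = (-5)·(-2) + (-5)·(-5) + (-1)·(-5)
  = 10 + 25 + 5
  = 40
Equation: -5x - 5y - z = 40

-5x - 5y - z = 40


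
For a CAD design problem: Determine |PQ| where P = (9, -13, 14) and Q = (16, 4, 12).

d = √[(x₂-x₁)² + (y₂-y₁)² + (z₂-z₁)²]
  = √[7² + 17² + (-2)²]
  = √[49 + 289 + 4]
  = √342
  ≈ 18.49

18.49


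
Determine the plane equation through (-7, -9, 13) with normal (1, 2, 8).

The plane through P with normal n = (a, b, c) satisfies n·(r - P) = 0,
i.e. ax + by + cz = a·x₀ + b·y₀ + c·z₀.
d = 1·(-7) + 2·(-9) + 8·13
  = -7 - 18 + 104
  = 79
Equation: x + 2y + 8z = 79

x + 2y + 8z = 79


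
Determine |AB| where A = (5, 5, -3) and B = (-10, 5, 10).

d = √[(x₂-x₁)² + (y₂-y₁)² + (z₂-z₁)²]
  = √[(-15)² + 0² + 13²]
  = √[225 + 0 + 169]
  = √394
  ≈ 19.85

19.85


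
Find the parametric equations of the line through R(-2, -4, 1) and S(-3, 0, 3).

Direction vector d = S - R = (-3 + 2, 0 + 4, 3 - 1) = (-1, 4, 2)
Parametric form r = R + t·d:
x = -2 - t, y = -4 + 4t, z = 1 + 2t

x = -2 - t, y = -4 + 4t, z = 1 + 2t


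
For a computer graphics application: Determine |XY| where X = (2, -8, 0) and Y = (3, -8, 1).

d = √[(x₂-x₁)² + (y₂-y₁)² + (z₂-z₁)²]
  = √[1² + 0² + 1²]
  = √[1 + 0 + 1]
  = √2
  ≈ 1.414

1.414


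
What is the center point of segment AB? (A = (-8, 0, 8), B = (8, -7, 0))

M = ((x₁+x₂)/2, (y₁+y₂)/2, (z₁+z₂)/2)
  = ((-8 + 8)/2, (0 - 7)/2, (8 + 0)/2)
  = (0/2, -7/2, 8/2)
  = (0, -3.5, 4)

(0, -3.5, 4)


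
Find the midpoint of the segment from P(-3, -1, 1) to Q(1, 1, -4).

M = ((x₁+x₂)/2, (y₁+y₂)/2, (z₁+z₂)/2)
  = ((-3 + 1)/2, (-1 + 1)/2, (1 - 4)/2)
  = (-2/2, 0/2, -3/2)
  = (-1, 0, -1.5)

(-1, 0, -1.5)


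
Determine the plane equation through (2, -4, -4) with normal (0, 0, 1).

The plane through P with normal n = (a, b, c) satisfies n·(r - P) = 0,
i.e. ax + by + cz = a·x₀ + b·y₀ + c·z₀.
d = 0·2 + 0·(-4) + 1·(-4)
  = 0 + 0 - 4
  = -4
Equation: z = -4

z = -4


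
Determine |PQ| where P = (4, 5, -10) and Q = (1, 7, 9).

d = √[(x₂-x₁)² + (y₂-y₁)² + (z₂-z₁)²]
  = √[(-3)² + 2² + 19²]
  = √[9 + 4 + 361]
  = √374
  ≈ 19.34

19.34


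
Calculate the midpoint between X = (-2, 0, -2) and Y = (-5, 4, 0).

M = ((x₁+x₂)/2, (y₁+y₂)/2, (z₁+z₂)/2)
  = ((-2 - 5)/2, (0 + 4)/2, (-2 + 0)/2)
  = (-7/2, 4/2, -2/2)
  = (-3.5, 2, -1)

(-3.5, 2, -1)


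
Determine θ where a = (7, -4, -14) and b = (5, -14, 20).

a·b = 7·5 + (-4)·(-14) + (-14)·20 = 35 + 56 - 280 = -189
|a| = √(7² + (-4)² + (-14)²) = √261 ≈ 16.16
|b| = √(5² + (-14)² + 20²) = √621 ≈ 24.92
cos θ = (a·b)/(|a||b|) = -189/(16.16·24.92) ≈ -0.4695
θ = arccos(-0.4695) ≈ 118°

118°


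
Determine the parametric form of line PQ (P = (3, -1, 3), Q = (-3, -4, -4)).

Direction vector d = Q - P = (-3 - 3, -4 + 1, -4 - 3) = (-6, -3, -7)
Parametric form r = P + t·d:
x = 3 - 6t, y = -1 - 3t, z = 3 - 7t

x = 3 - 6t, y = -1 - 3t, z = 3 - 7t


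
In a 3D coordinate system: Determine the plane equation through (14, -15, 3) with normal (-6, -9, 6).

The plane through P with normal n = (a, b, c) satisfies n·(r - P) = 0,
i.e. ax + by + cz = a·x₀ + b·y₀ + c·z₀.
d = (-6)·14 + (-9)·(-15) + 6·3
  = -84 + 135 + 18
  = 69
Equation: -6x - 9y + 6z = 69

-6x - 9y + 6z = 69


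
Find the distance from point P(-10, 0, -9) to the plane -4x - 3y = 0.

distance = |a·x₀ + b·y₀ + c·z₀ - d| / √(a² + b² + c²)
  = |(-4)·(-10) + (-3)·0 + 0·(-9) - 0| / √((-4)² + (-3)² + 0²)
  = |40 + 0 + 0 + 0| / √(16 + 9 + 0)
  = |40| / √25
  = 40 / 5
  ≈ 8

8


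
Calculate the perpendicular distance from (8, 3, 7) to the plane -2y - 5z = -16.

distance = |a·x₀ + b·y₀ + c·z₀ - d| / √(a² + b² + c²)
  = |0·8 + (-2)·3 + (-5)·7 - (-16)| / √(0² + (-2)² + (-5)²)
  = |0 - 6 - 35 + 16| / √(0 + 4 + 25)
  = |-25| / √29
  = 25 / 5.385
  ≈ 4.642

4.642


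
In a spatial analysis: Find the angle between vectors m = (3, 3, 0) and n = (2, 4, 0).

m·n = 3·2 + 3·4 + 0·0 = 6 + 12 + 0 = 18
|m| = √(3² + 3² + 0²) = √18 ≈ 4.243
|n| = √(2² + 4² + 0²) = √20 ≈ 4.472
cos θ = (m·n)/(|m||n|) = 18/(4.243·4.472) ≈ 0.9487
θ = arccos(0.9487) ≈ 18.43°

18.43°


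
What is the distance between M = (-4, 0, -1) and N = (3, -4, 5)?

d = √[(x₂-x₁)² + (y₂-y₁)² + (z₂-z₁)²]
  = √[7² + (-4)² + 6²]
  = √[49 + 16 + 36]
  = √101
  ≈ 10.05

10.05


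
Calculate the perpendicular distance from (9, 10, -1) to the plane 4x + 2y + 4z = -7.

distance = |a·x₀ + b·y₀ + c·z₀ - d| / √(a² + b² + c²)
  = |4·9 + 2·10 + 4·(-1) - (-7)| / √(4² + 2² + 4²)
  = |36 + 20 - 4 + 7| / √(16 + 4 + 16)
  = |59| / √36
  = 59 / 6
  ≈ 9.833

9.833


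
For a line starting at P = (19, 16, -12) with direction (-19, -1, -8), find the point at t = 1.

P(t) = P + t·d
  = (19 + (-19)·1, 16 + (-1)·1, -12 + (-8)·1)
  = (19 - 19, 16 - 1, -12 - 8)
  = (0, 15, -20)

(0, 15, -20)


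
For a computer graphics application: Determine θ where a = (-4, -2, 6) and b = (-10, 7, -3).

a·b = (-4)·(-10) + (-2)·7 + 6·(-3) = 40 - 14 - 18 = 8
|a| = √((-4)² + (-2)² + 6²) = √56 ≈ 7.483
|b| = √((-10)² + 7² + (-3)²) = √158 ≈ 12.57
cos θ = (a·b)/(|a||b|) = 8/(7.483·12.57) ≈ 0.08505
θ = arccos(0.08505) ≈ 85.12°

85.12°


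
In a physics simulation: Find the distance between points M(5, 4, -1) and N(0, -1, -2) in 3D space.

d = √[(x₂-x₁)² + (y₂-y₁)² + (z₂-z₁)²]
  = √[(-5)² + (-5)² + (-1)²]
  = √[25 + 25 + 1]
  = √51
  ≈ 7.141

7.141


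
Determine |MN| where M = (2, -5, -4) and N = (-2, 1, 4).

d = √[(x₂-x₁)² + (y₂-y₁)² + (z₂-z₁)²]
  = √[(-4)² + 6² + 8²]
  = √[16 + 36 + 64]
  = √116
  ≈ 10.77

10.77


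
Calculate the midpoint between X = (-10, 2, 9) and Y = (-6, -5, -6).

M = ((x₁+x₂)/2, (y₁+y₂)/2, (z₁+z₂)/2)
  = ((-10 - 6)/2, (2 - 5)/2, (9 - 6)/2)
  = (-16/2, -3/2, 3/2)
  = (-8, -1.5, 1.5)

(-8, -1.5, 1.5)


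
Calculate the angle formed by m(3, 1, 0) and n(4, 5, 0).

m·n = 3·4 + 1·5 + 0·0 = 12 + 5 + 0 = 17
|m| = √(3² + 1² + 0²) = √10 ≈ 3.162
|n| = √(4² + 5² + 0²) = √41 ≈ 6.403
cos θ = (m·n)/(|m||n|) = 17/(3.162·6.403) ≈ 0.8396
θ = arccos(0.8396) ≈ 32.91°

32.91°


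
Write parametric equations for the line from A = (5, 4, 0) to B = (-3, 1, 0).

Direction vector d = B - A = (-3 - 5, 1 - 4, 0 + 0) = (-8, -3, 0)
Parametric form r = A + t·d:
x = 5 - 8t, y = 4 - 3t, z = 0

x = 5 - 8t, y = 4 - 3t, z = 0


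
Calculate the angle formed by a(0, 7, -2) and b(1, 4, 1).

a·b = 0·1 + 7·4 + (-2)·1 = 0 + 28 - 2 = 26
|a| = √(0² + 7² + (-2)²) = √53 ≈ 7.28
|b| = √(1² + 4² + 1²) = √18 ≈ 4.243
cos θ = (a·b)/(|a||b|) = 26/(7.28·4.243) ≈ 0.8418
θ = arccos(0.8418) ≈ 32.67°

32.67°


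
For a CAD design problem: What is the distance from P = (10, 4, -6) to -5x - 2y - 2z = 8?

distance = |a·x₀ + b·y₀ + c·z₀ - d| / √(a² + b² + c²)
  = |(-5)·10 + (-2)·4 + (-2)·(-6) - 8| / √((-5)² + (-2)² + (-2)²)
  = |-50 - 8 + 12 - 8| / √(25 + 4 + 4)
  = |-54| / √33
  = 54 / 5.745
  ≈ 9.4

9.4


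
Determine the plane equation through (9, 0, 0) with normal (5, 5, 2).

The plane through P with normal n = (a, b, c) satisfies n·(r - P) = 0,
i.e. ax + by + cz = a·x₀ + b·y₀ + c·z₀.
d = 5·9 + 5·0 + 2·0
  = 45 + 0 + 0
  = 45
Equation: 5x + 5y + 2z = 45

5x + 5y + 2z = 45


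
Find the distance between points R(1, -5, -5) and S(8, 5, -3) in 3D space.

d = √[(x₂-x₁)² + (y₂-y₁)² + (z₂-z₁)²]
  = √[7² + 10² + 2²]
  = √[49 + 100 + 4]
  = √153
  ≈ 12.37

12.37


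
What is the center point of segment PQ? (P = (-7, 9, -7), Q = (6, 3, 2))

M = ((x₁+x₂)/2, (y₁+y₂)/2, (z₁+z₂)/2)
  = ((-7 + 6)/2, (9 + 3)/2, (-7 + 2)/2)
  = (-1/2, 12/2, -5/2)
  = (-0.5, 6, -2.5)

(-0.5, 6, -2.5)


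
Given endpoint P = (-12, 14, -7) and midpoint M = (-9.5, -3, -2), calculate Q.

Q = 2M - P
  = (2·(-9.5) - (-12), 2·(-3) - 14, 2·(-2) - (-7))
  = (-19 + 12, -6 - 14, -4 + 7)
  = (-7, -20, 3)

(-7, -20, 3)


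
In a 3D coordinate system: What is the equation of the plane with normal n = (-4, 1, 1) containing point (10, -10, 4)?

The plane through P with normal n = (a, b, c) satisfies n·(r - P) = 0,
i.e. ax + by + cz = a·x₀ + b·y₀ + c·z₀.
d = (-4)·10 + 1·(-10) + 1·4
  = -40 - 10 + 4
  = -46
Equation: -4x + y + z = -46

-4x + y + z = -46


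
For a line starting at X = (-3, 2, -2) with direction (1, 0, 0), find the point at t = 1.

P(t) = X + t·d
  = (-3 + 1·1, 2 + 0·1, -2 + 0·1)
  = (-3 + 1, 2 + 0, -2 + 0)
  = (-2, 2, -2)

(-2, 2, -2)


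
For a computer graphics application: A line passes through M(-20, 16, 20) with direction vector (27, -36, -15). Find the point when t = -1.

P(t) = M + t·d
  = (-20 + 27·(-1), 16 + (-36)·(-1), 20 + (-15)·(-1))
  = (-20 - 27, 16 + 36, 20 + 15)
  = (-47, 52, 35)

(-47, 52, 35)


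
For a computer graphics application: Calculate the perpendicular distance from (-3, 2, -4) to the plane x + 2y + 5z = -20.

distance = |a·x₀ + b·y₀ + c·z₀ - d| / √(a² + b² + c²)
  = |1·(-3) + 2·2 + 5·(-4) - (-20)| / √(1² + 2² + 5²)
  = |-3 + 4 - 20 + 20| / √(1 + 4 + 25)
  = |1| / √30
  = 1 / 5.477
  ≈ 0.1826

0.1826


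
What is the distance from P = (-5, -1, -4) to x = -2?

distance = |a·x₀ + b·y₀ + c·z₀ - d| / √(a² + b² + c²)
  = |1·(-5) + 0·(-1) + 0·(-4) - (-2)| / √(1² + 0² + 0²)
  = |-5 + 0 + 0 + 2| / √(1 + 0 + 0)
  = |-3| / √1
  = 3 / 1
  ≈ 3

3


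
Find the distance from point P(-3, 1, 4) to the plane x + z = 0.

distance = |a·x₀ + b·y₀ + c·z₀ - d| / √(a² + b² + c²)
  = |1·(-3) + 0·1 + 1·4 - 0| / √(1² + 0² + 1²)
  = |-3 + 0 + 4 + 0| / √(1 + 0 + 1)
  = |1| / √2
  = 1 / 1.414
  ≈ 0.7071

0.7071


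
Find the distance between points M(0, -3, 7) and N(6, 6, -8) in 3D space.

d = √[(x₂-x₁)² + (y₂-y₁)² + (z₂-z₁)²]
  = √[6² + 9² + (-15)²]
  = √[36 + 81 + 225]
  = √342
  ≈ 18.49

18.49


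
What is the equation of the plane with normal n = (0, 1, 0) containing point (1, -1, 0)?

The plane through P with normal n = (a, b, c) satisfies n·(r - P) = 0,
i.e. ax + by + cz = a·x₀ + b·y₀ + c·z₀.
d = 0·1 + 1·(-1) + 0·0
  = 0 - 1 + 0
  = -1
Equation: y = -1

y = -1


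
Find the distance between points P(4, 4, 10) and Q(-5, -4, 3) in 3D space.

d = √[(x₂-x₁)² + (y₂-y₁)² + (z₂-z₁)²]
  = √[(-9)² + (-8)² + (-7)²]
  = √[81 + 64 + 49]
  = √194
  ≈ 13.93

13.93


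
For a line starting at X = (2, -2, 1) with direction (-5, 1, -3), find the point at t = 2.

P(t) = X + t·d
  = (2 + (-5)·2, -2 + 1·2, 1 + (-3)·2)
  = (2 - 10, -2 + 2, 1 - 6)
  = (-8, 0, -5)

(-8, 0, -5)


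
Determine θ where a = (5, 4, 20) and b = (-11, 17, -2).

a·b = 5·(-11) + 4·17 + 20·(-2) = -55 + 68 - 40 = -27
|a| = √(5² + 4² + 20²) = √441 ≈ 21
|b| = √((-11)² + 17² + (-2)²) = √414 ≈ 20.35
cos θ = (a·b)/(|a||b|) = -27/(21·20.35) ≈ -0.06319
θ = arccos(-0.06319) ≈ 93.62°

93.62°


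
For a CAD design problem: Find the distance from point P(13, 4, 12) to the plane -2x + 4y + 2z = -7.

distance = |a·x₀ + b·y₀ + c·z₀ - d| / √(a² + b² + c²)
  = |(-2)·13 + 4·4 + 2·12 - (-7)| / √((-2)² + 4² + 2²)
  = |-26 + 16 + 24 + 7| / √(4 + 16 + 4)
  = |21| / √24
  = 21 / 4.899
  ≈ 4.287

4.287
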